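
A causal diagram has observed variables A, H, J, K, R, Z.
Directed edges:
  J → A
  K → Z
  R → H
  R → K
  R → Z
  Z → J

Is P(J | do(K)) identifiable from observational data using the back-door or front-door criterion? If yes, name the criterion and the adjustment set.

P(J|do(K)): backdoor, adjust for {R}.

desc(K)\{K}={A,J,Z}; candidates ⊆ {H,R}.
size 0: {}; under {} K still reaches {A,H,J,R,Z} ∋ J.
{R}: K⊥J given {R} in G with K→· removed — back-door holds.
P(J|do(K)) = Σ_{R} P(J|K,R)·P(R).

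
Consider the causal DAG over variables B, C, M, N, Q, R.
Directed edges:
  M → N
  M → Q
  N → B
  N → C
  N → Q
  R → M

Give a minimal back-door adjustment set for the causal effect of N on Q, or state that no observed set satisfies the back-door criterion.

desc(N)\{N}={B,C,Q}; candidates ⊆ {M,R}.
size 0: {}; under {} N still reaches {M,Q,R} ∋ Q.
{M}: N⊥Q given {M} in G with N→· removed — back-door holds.

N→Q: minimal back-door set {M}.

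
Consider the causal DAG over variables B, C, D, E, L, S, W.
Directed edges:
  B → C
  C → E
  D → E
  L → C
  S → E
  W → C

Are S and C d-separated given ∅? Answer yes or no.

Bayes-Ball from S | ∅ reaches {E}.
C ∉ reach(S|∅) ⇒ S ⊥ C | ∅.

Yes — S ⊥ C | ∅.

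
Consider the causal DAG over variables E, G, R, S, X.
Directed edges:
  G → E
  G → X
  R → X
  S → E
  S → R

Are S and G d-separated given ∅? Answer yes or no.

Yes — S ⊥ G | ∅.

Bayes-Ball from S | ∅ reaches {E,R,X}.
G ∉ reach(S|∅) ⇒ S ⊥ G | ∅.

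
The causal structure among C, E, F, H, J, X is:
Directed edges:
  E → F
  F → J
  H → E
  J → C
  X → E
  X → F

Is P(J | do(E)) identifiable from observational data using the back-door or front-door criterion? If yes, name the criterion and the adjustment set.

desc(E)\{E}={C,F,J}; candidates ⊆ {H,X}.
size 0: {}; under {} E still reaches {C,F,H,J,X} ∋ J.
{X}: E⊥J given {X} in G with E→· removed — back-door holds.
P(J|do(E)) = Σ_{X} P(J|E,X)·P(X).

P(J|do(E)): backdoor, adjust for {X}.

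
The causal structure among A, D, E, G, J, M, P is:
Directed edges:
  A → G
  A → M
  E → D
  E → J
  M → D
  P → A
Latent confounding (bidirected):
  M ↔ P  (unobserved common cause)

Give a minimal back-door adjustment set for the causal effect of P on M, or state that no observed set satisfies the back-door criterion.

P→M: no observed back-door set.

desc(P)\{P}={A,D,G,M}; candidates ⊆ {E,J}.
P↔M: latent back-door arc(s) into P.
size 0: {}; under {} P still reaches {D,M} ∋ M.
size 1: {E}, {J}; under {E} P still reaches {D,M} ∋ M.
size 2: {E,J}; under {E,J} P still reaches {D,M} ∋ M.
P↔M cannot be blocked by any observed set — no back-door set.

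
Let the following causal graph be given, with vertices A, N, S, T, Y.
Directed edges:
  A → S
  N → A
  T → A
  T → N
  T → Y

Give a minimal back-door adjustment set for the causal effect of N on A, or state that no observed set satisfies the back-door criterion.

desc(N)\{N}={A,S}; candidates ⊆ {T,Y}.
size 0: {}; under {} N still reaches {A,S,T,Y} ∋ A.
{T}: N⊥A given {T} in G with N→· removed — back-door holds.

N→A: minimal back-door set {T}.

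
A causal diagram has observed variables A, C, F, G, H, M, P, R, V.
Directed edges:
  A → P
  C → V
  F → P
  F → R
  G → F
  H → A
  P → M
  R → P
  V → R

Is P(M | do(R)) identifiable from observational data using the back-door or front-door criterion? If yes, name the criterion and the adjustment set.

P(M|do(R)): backdoor, adjust for {F}.

desc(R)\{R}={M,P}; candidates ⊆ {A,C,F,G,H,V}.
size 0: {}; under {} R still reaches {C,F,G,M,P,V} ∋ M.
{F}: R⊥M given {F} in G with R→· removed — back-door holds.
P(M|do(R)) = Σ_{F} P(M|R,F)·P(F).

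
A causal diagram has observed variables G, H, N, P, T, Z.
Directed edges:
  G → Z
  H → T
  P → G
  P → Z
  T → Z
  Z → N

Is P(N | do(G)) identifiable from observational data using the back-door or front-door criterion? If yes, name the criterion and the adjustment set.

P(N|do(G)): backdoor, adjust for {P}.

desc(G)\{G}={N,Z}; candidates ⊆ {H,P,T}.
size 0: {}; under {} G still reaches {N,P,Z} ∋ N.
{P}: G⊥N given {P} in G with G→· removed — back-door holds.
P(N|do(G)) = Σ_{P} P(N|G,P)·P(P).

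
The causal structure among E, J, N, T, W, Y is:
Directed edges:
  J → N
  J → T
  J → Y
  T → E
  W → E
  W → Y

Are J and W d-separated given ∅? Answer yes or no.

Bayes-Ball from J | ∅ reaches {E,N,T,Y}.
W ∉ reach(J|∅) ⇒ J ⊥ W | ∅.

Yes — J ⊥ W | ∅.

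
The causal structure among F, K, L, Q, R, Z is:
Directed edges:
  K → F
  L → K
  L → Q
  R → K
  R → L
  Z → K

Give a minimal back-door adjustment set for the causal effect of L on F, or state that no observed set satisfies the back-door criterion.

desc(L)\{L}={F,K,Q}; candidates ⊆ {R,Z}.
size 0: {}; under {} L still reaches {F,K,R} ∋ F.
{R}: L⊥F given {R} in G with L→· removed — back-door holds.

L→F: minimal back-door set {R}.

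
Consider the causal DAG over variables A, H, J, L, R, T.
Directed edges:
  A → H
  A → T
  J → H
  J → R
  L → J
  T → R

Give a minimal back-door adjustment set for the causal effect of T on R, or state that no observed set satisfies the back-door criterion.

T→R: minimal back-door set ∅.

desc(T)\{T}={R}; candidates ⊆ {A,H,J,L}.
∅: T⊥R given ∅ in G with T→· removed — back-door holds.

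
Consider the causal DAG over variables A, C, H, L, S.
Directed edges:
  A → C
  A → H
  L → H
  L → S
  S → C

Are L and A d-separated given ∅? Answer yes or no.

Yes — L ⊥ A | ∅.

Bayes-Ball from L | ∅ reaches {C,H,S}.
A ∉ reach(L|∅) ⇒ L ⊥ A | ∅.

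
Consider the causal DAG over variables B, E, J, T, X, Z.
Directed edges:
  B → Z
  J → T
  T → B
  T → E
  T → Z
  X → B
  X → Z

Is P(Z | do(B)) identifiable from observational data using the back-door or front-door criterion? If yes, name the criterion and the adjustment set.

desc(B)\{B}={Z}; candidates ⊆ {E,J,T,X}.
size 0: {}; under {} B still reaches {E,J,T,X,Z} ∋ Z.
size 1: {E}, {J}, {T} …(+1); under {E} B still reaches {J,T,X,Z} ∋ Z.
{T,X}: B⊥Z given {T,X} in G with B→· removed — back-door holds.
P(Z|do(B)) = Σ_{T,X} P(Z|B,T,X)·P(T,X).

P(Z|do(B)): backdoor, adjust for {T, X}.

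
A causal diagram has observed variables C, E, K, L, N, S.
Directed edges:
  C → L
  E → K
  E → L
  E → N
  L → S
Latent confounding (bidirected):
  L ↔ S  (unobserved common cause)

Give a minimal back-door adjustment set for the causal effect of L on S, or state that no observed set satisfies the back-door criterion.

desc(L)\{L}={S}; candidates ⊆ {C,E,K,N}.
L↔S: latent back-door arc(s) into L.
size 0: {}; under {} L still reaches {C,E,K,N,S} ∋ S.
size 1: {C}, {E}, {K} …(+1); under {C} L still reaches {E,K,N,S} ∋ S.
size 2: {C,E}, {C,K}, {C,N} …(+3); under {C,E} L still reaches {S} ∋ S.
L↔S cannot be blocked by any observed set — no back-door set.

L→S: no observed back-door set.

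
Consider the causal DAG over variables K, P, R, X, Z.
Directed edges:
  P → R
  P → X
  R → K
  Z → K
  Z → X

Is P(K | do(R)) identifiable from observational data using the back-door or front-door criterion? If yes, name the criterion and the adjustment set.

P(K|do(R)): backdoor, adjust for ∅.

desc(R)\{R}={K}; candidates ⊆ {P,X,Z}.
∅: R⊥K given ∅ in G with R→· removed — back-door holds.
P(K|do(R)) = P(K|R) — no adjustment needed.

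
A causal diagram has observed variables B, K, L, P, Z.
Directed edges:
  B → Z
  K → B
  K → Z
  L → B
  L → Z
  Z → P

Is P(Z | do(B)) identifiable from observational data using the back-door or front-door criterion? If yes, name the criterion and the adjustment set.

desc(B)\{B}={P,Z}; candidates ⊆ {K,L}.
size 0: {}; under {} B still reaches {K,L,P,Z} ∋ Z.
size 1: {K}, {L}; under {K} B still reaches {L,P,Z} ∋ Z.
{K,L}: B⊥Z given {K,L} in G with B→· removed — back-door holds.
P(Z|do(B)) = Σ_{K,L} P(Z|B,K,L)·P(K,L).

P(Z|do(B)): backdoor, adjust for {K, L}.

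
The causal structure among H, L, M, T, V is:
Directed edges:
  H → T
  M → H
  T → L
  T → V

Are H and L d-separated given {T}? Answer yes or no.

Bayes-Ball from H | {T} reaches {M}.
L ∉ reach(H|{T}) ⇒ H ⊥ L | {T}.

Yes — H ⊥ L | {T}.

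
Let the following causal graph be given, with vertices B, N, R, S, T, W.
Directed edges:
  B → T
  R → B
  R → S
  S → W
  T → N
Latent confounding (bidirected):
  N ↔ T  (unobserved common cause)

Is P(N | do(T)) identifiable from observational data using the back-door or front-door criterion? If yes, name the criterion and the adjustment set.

P(N|do(T)): not identifiable (no BD/FD set).

desc(T)\{T}={N}; candidates ⊆ {B,R,S,W}.
T↔N: latent back-door arc(s) into T.
size 0: {}; under {} T still reaches {B,N,R,S,W} ∋ N.
size 1: {B}, {R}, {S} …(+1); under {B} T still reaches {N} ∋ N.
size 2: {B,R}, {B,S}, {B,W} …(+3); under {B,R} T still reaches {N} ∋ N.
T↔N cannot be blocked by any observed set — no back-door set.
No mediator lies on a directed T→…→N path.
Neither criterion identifies P(N|do(T)) in this graph.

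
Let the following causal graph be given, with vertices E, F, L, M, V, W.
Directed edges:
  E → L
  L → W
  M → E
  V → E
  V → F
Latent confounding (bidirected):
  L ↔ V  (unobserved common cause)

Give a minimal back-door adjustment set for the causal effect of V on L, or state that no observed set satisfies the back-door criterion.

V→L: no observed back-door set.

desc(V)\{V}={E,F,L,W}; candidates ⊆ {M}.
V↔L: latent back-door arc(s) into V.
size 0: {}; under {} V still reaches {L,W} ∋ L.
size 1: {M}; under {M} V still reaches {L,W} ∋ L.
V↔L cannot be blocked by any observed set — no back-door set.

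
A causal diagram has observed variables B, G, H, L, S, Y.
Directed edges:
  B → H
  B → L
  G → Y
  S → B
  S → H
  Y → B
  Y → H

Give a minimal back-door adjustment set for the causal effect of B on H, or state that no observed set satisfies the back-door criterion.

desc(B)\{B}={H,L}; candidates ⊆ {G,S,Y}.
size 0: {}; under {} B still reaches {G,H,S,Y} ∋ H.
size 1: {G}, {S}, {Y}; under {G} B still reaches {H,S,Y} ∋ H.
{S,Y}: B⊥H given {S,Y} in G with B→· removed — back-door holds.

B→H: minimal back-door set {S, Y}.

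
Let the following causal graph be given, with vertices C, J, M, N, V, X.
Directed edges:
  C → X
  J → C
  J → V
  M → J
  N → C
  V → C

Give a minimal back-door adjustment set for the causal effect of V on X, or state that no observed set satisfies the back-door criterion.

desc(V)\{V}={C,X}; candidates ⊆ {J,M,N}.
size 0: {}; under {} V still reaches {C,J,M,X} ∋ X.
{J}: V⊥X given {J} in G with V→· removed — back-door holds.

V→X: minimal back-door set {J}.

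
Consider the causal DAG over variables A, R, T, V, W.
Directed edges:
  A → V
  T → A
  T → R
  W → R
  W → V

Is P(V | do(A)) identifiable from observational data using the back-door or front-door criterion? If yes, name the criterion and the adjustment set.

desc(A)\{A}={V}; candidates ⊆ {R,T,W}.
∅: A⊥V given ∅ in G with A→· removed — back-door holds.
P(V|do(A)) = P(V|A) — no adjustment needed.

P(V|do(A)): backdoor, adjust for ∅.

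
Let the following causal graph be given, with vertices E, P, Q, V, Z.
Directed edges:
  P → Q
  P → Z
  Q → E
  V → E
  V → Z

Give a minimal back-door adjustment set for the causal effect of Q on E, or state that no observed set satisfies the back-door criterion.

Q→E: minimal back-door set ∅.

desc(Q)\{Q}={E}; candidates ⊆ {P,V,Z}.
∅: Q⊥E given ∅ in G with Q→· removed — back-door holds.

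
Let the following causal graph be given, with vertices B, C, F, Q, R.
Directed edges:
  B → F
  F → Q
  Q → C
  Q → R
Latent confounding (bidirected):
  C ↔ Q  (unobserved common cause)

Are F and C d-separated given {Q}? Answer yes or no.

Bayes-Ball from F | {Q} reaches {B,C}.
C ∈ reach(F|{Q}) ⇒ F ⊥̸ C | {Q}.

No — F and C are d-connected given {Q}.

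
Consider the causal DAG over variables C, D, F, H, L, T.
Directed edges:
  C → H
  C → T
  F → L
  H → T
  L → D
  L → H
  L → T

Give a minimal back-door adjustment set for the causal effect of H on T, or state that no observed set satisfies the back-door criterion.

H→T: minimal back-door set {C, L}.

desc(H)\{H}={T}; candidates ⊆ {C,D,F,L}.
size 0: {}; under {} H still reaches {C,D,F,L,T} ∋ T.
size 1: {C}, {D}, {F} …(+1); under {C} H still reaches {D,F,L,T} ∋ T.
{C,L}: H⊥T given {C,L} in G with H→· removed — back-door holds.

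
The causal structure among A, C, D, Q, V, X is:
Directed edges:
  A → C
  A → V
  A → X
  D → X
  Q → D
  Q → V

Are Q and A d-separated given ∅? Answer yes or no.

Yes — Q ⊥ A | ∅.

Bayes-Ball from Q | ∅ reaches {D,V,X}.
A ∉ reach(Q|∅) ⇒ Q ⊥ A | ∅.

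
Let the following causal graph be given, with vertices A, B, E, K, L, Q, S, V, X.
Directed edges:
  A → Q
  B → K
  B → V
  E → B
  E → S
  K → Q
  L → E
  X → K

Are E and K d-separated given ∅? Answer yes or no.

Bayes-Ball from E | ∅ reaches {B,K,L,Q,S,V}.
K ∈ reach(E|∅) ⇒ E ⊥̸ K | ∅.

No — E and K are d-connected given ∅.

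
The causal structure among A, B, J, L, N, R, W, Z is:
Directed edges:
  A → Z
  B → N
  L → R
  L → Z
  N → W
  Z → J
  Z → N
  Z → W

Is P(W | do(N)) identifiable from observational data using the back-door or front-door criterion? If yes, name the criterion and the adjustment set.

P(W|do(N)): backdoor, adjust for {Z}.

desc(N)\{N}={W}; candidates ⊆ {A,B,J,L,R,Z}.
size 0: {}; under {} N still reaches {A,B,J,L,R,W,Z} ∋ W.
{Z}: N⊥W given {Z} in G with N→· removed — back-door holds.
P(W|do(N)) = Σ_{Z} P(W|N,Z)·P(Z).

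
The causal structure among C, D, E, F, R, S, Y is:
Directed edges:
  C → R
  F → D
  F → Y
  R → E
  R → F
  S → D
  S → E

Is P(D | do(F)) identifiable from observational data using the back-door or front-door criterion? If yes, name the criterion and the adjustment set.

P(D|do(F)): backdoor, adjust for ∅.

desc(F)\{F}={D,Y}; candidates ⊆ {C,E,R,S}.
∅: F⊥D given ∅ in G with F→· removed — back-door holds.
P(D|do(F)) = P(D|F) — no adjustment needed.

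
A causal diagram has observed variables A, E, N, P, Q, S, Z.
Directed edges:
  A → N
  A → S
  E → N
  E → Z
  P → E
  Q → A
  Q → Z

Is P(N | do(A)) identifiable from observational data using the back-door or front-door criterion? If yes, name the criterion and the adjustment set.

P(N|do(A)): backdoor, adjust for ∅.

desc(A)\{A}={N,S}; candidates ⊆ {E,P,Q,Z}.
∅: A⊥N given ∅ in G with A→· removed — back-door holds.
P(N|do(A)) = P(N|A) — no adjustment needed.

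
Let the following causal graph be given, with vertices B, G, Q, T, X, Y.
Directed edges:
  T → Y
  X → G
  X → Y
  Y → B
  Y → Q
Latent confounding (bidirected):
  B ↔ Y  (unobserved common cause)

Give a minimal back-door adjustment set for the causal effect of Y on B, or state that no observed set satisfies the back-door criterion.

desc(Y)\{Y}={B,Q}; candidates ⊆ {G,T,X}.
Y↔B: latent back-door arc(s) into Y.
size 0: {}; under {} Y still reaches {B,G,T,X} ∋ B.
size 1: {G}, {T}, {X}; under {G} Y still reaches {B,T,X} ∋ B.
size 2: {G,T}, {G,X}, {T,X}; under {G,T} Y still reaches {B,X} ∋ B.
Y↔B cannot be blocked by any observed set — no back-door set.

Y→B: no observed back-door set.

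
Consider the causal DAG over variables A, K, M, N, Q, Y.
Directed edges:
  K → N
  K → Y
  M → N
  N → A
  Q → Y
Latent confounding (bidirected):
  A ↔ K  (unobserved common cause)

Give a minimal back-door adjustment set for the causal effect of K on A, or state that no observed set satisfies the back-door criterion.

desc(K)\{K}={A,N,Y}; candidates ⊆ {M,Q}.
K↔A: latent back-door arc(s) into K.
size 0: {}; under {} K still reaches {A} ∋ A.
size 1: {M}, {Q}; under {M} K still reaches {A} ∋ A.
size 2: {M,Q}; under {M,Q} K still reaches {A} ∋ A.
K↔A cannot be blocked by any observed set — no back-door set.

K→A: no observed back-door set.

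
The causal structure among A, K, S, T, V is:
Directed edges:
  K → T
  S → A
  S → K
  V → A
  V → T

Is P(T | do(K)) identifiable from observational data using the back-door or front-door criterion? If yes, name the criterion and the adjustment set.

P(T|do(K)): backdoor, adjust for ∅.

desc(K)\{K}={T}; candidates ⊆ {A,S,V}.
∅: K⊥T given ∅ in G with K→· removed — back-door holds.
P(T|do(K)) = P(T|K) — no adjustment needed.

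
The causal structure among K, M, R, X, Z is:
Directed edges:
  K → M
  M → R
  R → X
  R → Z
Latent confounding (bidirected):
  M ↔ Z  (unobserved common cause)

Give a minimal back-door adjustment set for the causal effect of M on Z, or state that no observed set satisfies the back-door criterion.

M→Z: no observed back-door set.

desc(M)\{M}={R,X,Z}; candidates ⊆ {K}.
M↔Z: latent back-door arc(s) into M.
size 0: {}; under {} M still reaches {K,Z} ∋ Z.
size 1: {K}; under {K} M still reaches {Z} ∋ Z.
M↔Z cannot be blocked by any observed set — no back-door set.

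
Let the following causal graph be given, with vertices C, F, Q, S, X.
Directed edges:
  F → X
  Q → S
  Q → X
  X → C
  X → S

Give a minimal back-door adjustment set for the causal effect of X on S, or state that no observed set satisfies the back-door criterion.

X→S: minimal back-door set {Q}.

desc(X)\{X}={C,S}; candidates ⊆ {F,Q}.
size 0: {}; under {} X still reaches {F,Q,S} ∋ S.
{Q}: X⊥S given {Q} in G with X→· removed — back-door holds.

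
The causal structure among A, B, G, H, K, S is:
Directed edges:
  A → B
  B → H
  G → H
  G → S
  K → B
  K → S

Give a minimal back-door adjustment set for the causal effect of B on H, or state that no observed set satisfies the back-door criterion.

B→H: minimal back-door set ∅.

desc(B)\{B}={H}; candidates ⊆ {A,G,K,S}.
∅: B⊥H given ∅ in G with B→· removed — back-door holds.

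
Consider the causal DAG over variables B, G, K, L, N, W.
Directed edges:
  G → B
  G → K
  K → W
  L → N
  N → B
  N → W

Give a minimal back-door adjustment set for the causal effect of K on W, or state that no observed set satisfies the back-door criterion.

K→W: minimal back-door set ∅.

desc(K)\{K}={W}; candidates ⊆ {B,G,L,N}.
∅: K⊥W given ∅ in G with K→· removed — back-door holds.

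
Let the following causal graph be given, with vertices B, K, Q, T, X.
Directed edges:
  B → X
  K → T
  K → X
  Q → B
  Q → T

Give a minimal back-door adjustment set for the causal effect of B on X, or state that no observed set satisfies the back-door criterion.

B→X: minimal back-door set ∅.

desc(B)\{B}={X}; candidates ⊆ {K,Q,T}.
∅: B⊥X given ∅ in G with B→· removed — back-door holds.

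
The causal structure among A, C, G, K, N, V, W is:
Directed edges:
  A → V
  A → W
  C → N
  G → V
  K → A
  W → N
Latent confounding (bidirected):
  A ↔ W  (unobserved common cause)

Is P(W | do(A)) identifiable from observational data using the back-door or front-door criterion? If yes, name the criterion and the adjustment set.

desc(A)\{A}={N,V,W}; candidates ⊆ {C,G,K}.
A↔W: latent back-door arc(s) into A.
size 0: {}; under {} A still reaches {K,N,W} ∋ W.
size 1: {C}, {G}, {K}; under {C} A still reaches {K,N,W} ∋ W.
size 2: {C,G}, {C,K}, {G,K}; under {C,G} A still reaches {K,N,W} ∋ W.
A↔W cannot be blocked by any observed set — no back-door set.
No mediator lies on a directed A→…→W path.
Neither criterion identifies P(W|do(A)) in this graph.

P(W|do(A)): not identifiable (no BD/FD set).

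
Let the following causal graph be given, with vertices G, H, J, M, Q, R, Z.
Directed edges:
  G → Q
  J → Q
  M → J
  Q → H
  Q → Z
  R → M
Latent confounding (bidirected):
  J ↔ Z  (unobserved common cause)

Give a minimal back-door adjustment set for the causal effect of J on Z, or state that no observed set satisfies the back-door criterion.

J→Z: no observed back-door set.

desc(J)\{J}={H,Q,Z}; candidates ⊆ {G,M,R}.
J↔Z: latent back-door arc(s) into J.
size 0: {}; under {} J still reaches {M,R,Z} ∋ Z.
size 1: {G}, {M}, {R}; under {G} J still reaches {M,R,Z} ∋ Z.
size 2: {G,M}, {G,R}, {M,R}; under {G,M} J still reaches {Z} ∋ Z.
J↔Z cannot be blocked by any observed set — no back-door set.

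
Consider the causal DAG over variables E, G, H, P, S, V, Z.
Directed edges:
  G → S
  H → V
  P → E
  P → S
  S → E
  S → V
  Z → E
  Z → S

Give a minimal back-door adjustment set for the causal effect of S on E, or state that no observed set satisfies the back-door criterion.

S→E: minimal back-door set {P, Z}.

desc(S)\{S}={E,V}; candidates ⊆ {G,H,P,Z}.
size 0: {}; under {} S still reaches {E,G,P,Z} ∋ E.
size 1: {G}, {H}, {P} …(+1); under {G} S still reaches {E,P,Z} ∋ E.
{P,Z}: S⊥E given {P,Z} in G with S→· removed — back-door holds.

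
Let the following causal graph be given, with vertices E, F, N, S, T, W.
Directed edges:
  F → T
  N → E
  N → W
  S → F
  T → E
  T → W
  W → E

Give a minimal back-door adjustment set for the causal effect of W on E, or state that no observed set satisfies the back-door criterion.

W→E: minimal back-door set {N, T}.

desc(W)\{W}={E}; candidates ⊆ {F,N,S,T}.
size 0: {}; under {} W still reaches {E,F,N,S,T} ∋ E.
size 1: {F}, {N}, {S} …(+1); under {F} W still reaches {E,N,T} ∋ E.
{N,T}: W⊥E given {N,T} in G with W→· removed — back-door holds.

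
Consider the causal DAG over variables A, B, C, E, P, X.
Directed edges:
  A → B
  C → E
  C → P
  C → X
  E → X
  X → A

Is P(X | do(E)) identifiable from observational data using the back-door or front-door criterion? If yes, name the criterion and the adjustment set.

desc(E)\{E}={A,B,X}; candidates ⊆ {C,P}.
size 0: {}; under {} E still reaches {A,B,C,P,X} ∋ X.
{C}: E⊥X given {C} in G with E→· removed — back-door holds.
P(X|do(E)) = Σ_{C} P(X|E,C)·P(C).

P(X|do(E)): backdoor, adjust for {C}.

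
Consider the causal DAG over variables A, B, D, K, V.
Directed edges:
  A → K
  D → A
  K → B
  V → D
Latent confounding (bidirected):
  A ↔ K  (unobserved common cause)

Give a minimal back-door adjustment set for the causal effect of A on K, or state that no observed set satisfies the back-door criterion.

desc(A)\{A}={B,K}; candidates ⊆ {D,V}.
A↔K: latent back-door arc(s) into A.
size 0: {}; under {} A still reaches {B,D,K,V} ∋ K.
size 1: {D}, {V}; under {D} A still reaches {B,K} ∋ K.
size 2: {D,V}; under {D,V} A still reaches {B,K} ∋ K.
A↔K cannot be blocked by any observed set — no back-door set.

A→K: no observed back-door set.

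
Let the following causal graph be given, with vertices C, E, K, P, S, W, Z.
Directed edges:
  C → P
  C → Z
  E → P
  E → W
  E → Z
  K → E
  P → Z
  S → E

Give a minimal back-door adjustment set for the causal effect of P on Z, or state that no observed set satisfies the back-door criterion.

desc(P)\{P}={Z}; candidates ⊆ {C,E,K,S,W}.
size 0: {}; under {} P still reaches {C,E,K,S,W,Z} ∋ Z.
size 1: {C}, {E}, {K} …(+2); under {C} P still reaches {E,K,S,W,Z} ∋ Z.
{C,E}: P⊥Z given {C,E} in G with P→· removed — back-door holds.

P→Z: minimal back-door set {C, E}.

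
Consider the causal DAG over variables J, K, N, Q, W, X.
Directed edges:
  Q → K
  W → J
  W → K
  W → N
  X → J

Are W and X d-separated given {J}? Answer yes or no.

No — W and X are d-connected given {J}.

Bayes-Ball from W | {J} reaches {K,N,X}.
X ∈ reach(W|{J}) ⇒ W ⊥̸ X | {J}.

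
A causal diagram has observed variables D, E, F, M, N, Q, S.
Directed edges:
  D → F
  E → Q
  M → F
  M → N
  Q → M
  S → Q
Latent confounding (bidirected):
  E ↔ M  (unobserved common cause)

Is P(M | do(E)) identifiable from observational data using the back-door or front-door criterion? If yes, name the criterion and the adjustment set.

P(M|do(E)): frontdoor, adjust for {Q}.

desc(E)\{E}={F,M,N,Q}; candidates ⊆ {D,S}.
E↔M: latent back-door arc(s) into E.
size 0: {}; under {} E still reaches {F,M,N} ∋ M.
size 1: {D}, {S}; under {D} E still reaches {F,M,N} ∋ M.
size 2: {D,S}; under {D,S} E still reaches {F,M,N} ∋ M.
E↔M cannot be blocked by any observed set — no back-door set.
{Q}: (i) intercepts every directed E→M path; (ii) no back-door E→{Q}; (iii) {E} blocks every back-door {Q}→M. Front-door holds.
P(M|do(E)) = Σ_{Q} P(Q|E) Σ_{E'} P(M|Q,E')P(E').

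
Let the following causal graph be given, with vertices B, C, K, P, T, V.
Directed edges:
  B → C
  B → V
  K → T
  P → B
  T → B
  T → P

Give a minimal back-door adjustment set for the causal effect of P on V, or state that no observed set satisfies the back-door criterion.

desc(P)\{P}={B,C,V}; candidates ⊆ {K,T}.
size 0: {}; under {} P still reaches {B,C,K,T,V} ∋ V.
{T}: P⊥V given {T} in G with P→· removed — back-door holds.

P→V: minimal back-door set {T}.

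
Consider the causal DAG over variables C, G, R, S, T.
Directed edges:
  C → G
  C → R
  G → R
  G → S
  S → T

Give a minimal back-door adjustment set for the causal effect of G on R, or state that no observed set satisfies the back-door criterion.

desc(G)\{G}={R,S,T}; candidates ⊆ {C}.
size 0: {}; under {} G still reaches {C,R} ∋ R.
{C}: G⊥R given {C} in G with G→· removed — back-door holds.

G→R: minimal back-door set {C}.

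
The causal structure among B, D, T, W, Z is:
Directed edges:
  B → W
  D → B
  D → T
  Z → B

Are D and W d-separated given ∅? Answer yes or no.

Bayes-Ball from D | ∅ reaches {B,T,W}.
W ∈ reach(D|∅) ⇒ D ⊥̸ W | ∅.

No — D and W are d-connected given ∅.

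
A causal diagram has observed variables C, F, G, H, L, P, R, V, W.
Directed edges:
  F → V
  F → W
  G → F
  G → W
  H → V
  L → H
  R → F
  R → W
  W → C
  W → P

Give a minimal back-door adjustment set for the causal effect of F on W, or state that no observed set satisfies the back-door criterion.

desc(F)\{F}={C,P,V,W}; candidates ⊆ {G,H,L,R}.
size 0: {}; under {} F still reaches {C,G,P,R,W} ∋ W.
size 1: {G}, {H}, {L} …(+1); under {G} F still reaches {C,P,R,W} ∋ W.
{G,R}: F⊥W given {G,R} in G with F→· removed — back-door holds.

F→W: minimal back-door set {G, R}.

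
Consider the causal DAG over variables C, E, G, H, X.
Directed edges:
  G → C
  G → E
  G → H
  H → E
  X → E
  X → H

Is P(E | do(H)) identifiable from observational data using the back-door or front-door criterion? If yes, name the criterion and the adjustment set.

desc(H)\{H}={E}; candidates ⊆ {C,G,X}.
size 0: {}; under {} H still reaches {C,E,G,X} ∋ E.
size 1: {C}, {G}, {X}; under {C} H still reaches {E,G,X} ∋ E.
{G,X}: H⊥E given {G,X} in G with H→· removed — back-door holds.
P(E|do(H)) = Σ_{G,X} P(E|H,G,X)·P(G,X).

P(E|do(H)): backdoor, adjust for {G, X}.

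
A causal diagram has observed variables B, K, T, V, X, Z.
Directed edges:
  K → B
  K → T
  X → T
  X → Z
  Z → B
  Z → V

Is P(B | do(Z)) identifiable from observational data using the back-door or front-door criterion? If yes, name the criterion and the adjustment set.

desc(Z)\{Z}={B,V}; candidates ⊆ {K,T,X}.
∅: Z⊥B given ∅ in G with Z→· removed — back-door holds.
P(B|do(Z)) = P(B|Z) — no adjustment needed.

P(B|do(Z)): backdoor, adjust for ∅.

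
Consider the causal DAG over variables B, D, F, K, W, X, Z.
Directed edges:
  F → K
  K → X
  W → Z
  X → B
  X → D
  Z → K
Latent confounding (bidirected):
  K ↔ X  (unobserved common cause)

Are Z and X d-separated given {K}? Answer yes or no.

No — Z and X are d-connected given {K}.

Bayes-Ball from Z | {K} reaches {B,D,F,W,X}.
X ∈ reach(Z|{K}) ⇒ Z ⊥̸ X | {K}.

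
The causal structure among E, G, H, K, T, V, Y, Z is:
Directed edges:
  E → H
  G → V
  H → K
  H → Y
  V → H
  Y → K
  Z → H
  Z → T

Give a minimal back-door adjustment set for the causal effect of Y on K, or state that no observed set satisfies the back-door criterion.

Y→K: minimal back-door set {H}.

desc(Y)\{Y}={K}; candidates ⊆ {E,G,H,T,V,Z}.
size 0: {}; under {} Y still reaches {E,G,H,K,T,V,Z} ∋ K.
{H}: Y⊥K given {H} in G with Y→· removed — back-door holds.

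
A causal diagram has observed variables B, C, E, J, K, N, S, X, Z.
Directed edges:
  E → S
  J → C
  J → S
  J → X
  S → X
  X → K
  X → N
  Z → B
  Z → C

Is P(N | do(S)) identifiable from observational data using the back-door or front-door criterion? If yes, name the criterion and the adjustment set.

P(N|do(S)): backdoor, adjust for {J}.

desc(S)\{S}={K,N,X}; candidates ⊆ {B,C,E,J,Z}.
size 0: {}; under {} S still reaches {C,E,J,K,N,X} ∋ N.
{J}: S⊥N given {J} in G with S→· removed — back-door holds.
P(N|do(S)) = Σ_{J} P(N|S,J)·P(J).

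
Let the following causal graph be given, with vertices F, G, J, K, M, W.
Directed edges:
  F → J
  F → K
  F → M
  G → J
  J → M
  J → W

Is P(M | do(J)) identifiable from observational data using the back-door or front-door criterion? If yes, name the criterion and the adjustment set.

P(M|do(J)): backdoor, adjust for {F}.

desc(J)\{J}={M,W}; candidates ⊆ {F,G,K}.
size 0: {}; under {} J still reaches {F,G,K,M} ∋ M.
{F}: J⊥M given {F} in G with J→· removed — back-door holds.
P(M|do(J)) = Σ_{F} P(M|J,F)·P(F).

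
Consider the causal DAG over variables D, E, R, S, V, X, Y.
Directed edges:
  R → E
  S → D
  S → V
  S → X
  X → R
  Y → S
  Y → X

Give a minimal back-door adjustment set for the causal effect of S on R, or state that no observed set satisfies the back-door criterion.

S→R: minimal back-door set {Y}.

desc(S)\{S}={D,E,R,V,X}; candidates ⊆ {Y}.
size 0: {}; under {} S still reaches {E,R,X,Y} ∋ R.
{Y}: S⊥R given {Y} in G with S→· removed — back-door holds.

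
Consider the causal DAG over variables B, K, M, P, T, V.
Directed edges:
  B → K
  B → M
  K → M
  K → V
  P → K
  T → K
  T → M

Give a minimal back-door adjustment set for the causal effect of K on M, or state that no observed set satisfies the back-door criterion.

desc(K)\{K}={M,V}; candidates ⊆ {B,P,T}.
size 0: {}; under {} K still reaches {B,M,P,T} ∋ M.
size 1: {B}, {P}, {T}; under {B} K still reaches {M,P,T} ∋ M.
{B,T}: K⊥M given {B,T} in G with K→· removed — back-door holds.

K→M: minimal back-door set {B, T}.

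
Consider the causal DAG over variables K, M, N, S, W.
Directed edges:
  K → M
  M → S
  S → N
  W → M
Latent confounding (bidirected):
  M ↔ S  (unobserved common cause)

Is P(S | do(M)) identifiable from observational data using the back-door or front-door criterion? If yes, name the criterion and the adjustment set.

desc(M)\{M}={N,S}; candidates ⊆ {K,W}.
M↔S: latent back-door arc(s) into M.
size 0: {}; under {} M still reaches {K,N,S,W} ∋ S.
size 1: {K}, {W}; under {K} M still reaches {N,S,W} ∋ S.
size 2: {K,W}; under {K,W} M still reaches {N,S} ∋ S.
M↔S cannot be blocked by any observed set — no back-door set.
No mediator lies on a directed M→…→S path.
Neither criterion identifies P(S|do(M)) in this graph.

P(S|do(M)): not identifiable (no BD/FD set).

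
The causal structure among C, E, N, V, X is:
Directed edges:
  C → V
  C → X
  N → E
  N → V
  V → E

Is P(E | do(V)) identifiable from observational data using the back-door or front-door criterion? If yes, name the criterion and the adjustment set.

P(E|do(V)): backdoor, adjust for {N}.

desc(V)\{V}={E}; candidates ⊆ {C,N,X}.
size 0: {}; under {} V still reaches {C,E,N,X} ∋ E.
{N}: V⊥E given {N} in G with V→· removed — back-door holds.
P(E|do(V)) = Σ_{N} P(E|V,N)·P(N).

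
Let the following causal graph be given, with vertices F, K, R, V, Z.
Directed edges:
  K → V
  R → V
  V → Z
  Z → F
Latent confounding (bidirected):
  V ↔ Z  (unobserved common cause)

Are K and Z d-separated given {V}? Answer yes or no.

Bayes-Ball from K | {V} reaches {F,R,Z}.
Z ∈ reach(K|{V}) ⇒ K ⊥̸ Z | {V}.

No — K and Z are d-connected given {V}.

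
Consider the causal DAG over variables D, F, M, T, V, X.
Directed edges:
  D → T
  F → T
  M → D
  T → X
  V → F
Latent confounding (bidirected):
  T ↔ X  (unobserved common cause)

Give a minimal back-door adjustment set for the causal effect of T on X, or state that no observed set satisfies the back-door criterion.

desc(T)\{T}={X}; candidates ⊆ {D,F,M,V}.
T↔X: latent back-door arc(s) into T.
size 0: {}; under {} T still reaches {D,F,M,V,X} ∋ X.
size 1: {D}, {F}, {M} …(+1); under {D} T still reaches {F,V,X} ∋ X.
size 2: {D,F}, {D,M}, {D,V} …(+3); under {D,F} T still reaches {X} ∋ X.
T↔X cannot be blocked by any observed set — no back-door set.

T→X: no observed back-door set.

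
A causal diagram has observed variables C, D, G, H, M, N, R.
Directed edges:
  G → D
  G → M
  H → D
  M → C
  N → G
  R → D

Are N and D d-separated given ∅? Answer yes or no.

Bayes-Ball from N | ∅ reaches {C,D,G,M}.
D ∈ reach(N|∅) ⇒ N ⊥̸ D | ∅.

No — N and D are d-connected given ∅.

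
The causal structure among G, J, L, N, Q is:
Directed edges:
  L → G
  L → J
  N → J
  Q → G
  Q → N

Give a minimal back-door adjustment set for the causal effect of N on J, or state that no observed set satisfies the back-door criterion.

desc(N)\{N}={J}; candidates ⊆ {G,L,Q}.
∅: N⊥J given ∅ in G with N→· removed — back-door holds.

N→J: minimal back-door set ∅.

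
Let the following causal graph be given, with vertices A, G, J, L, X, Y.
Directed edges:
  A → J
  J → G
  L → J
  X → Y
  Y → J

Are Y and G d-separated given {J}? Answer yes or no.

Bayes-Ball from Y | {J} reaches {A,L,X}.
G ∉ reach(Y|{J}) ⇒ Y ⊥ G | {J}.

Yes — Y ⊥ G | {J}.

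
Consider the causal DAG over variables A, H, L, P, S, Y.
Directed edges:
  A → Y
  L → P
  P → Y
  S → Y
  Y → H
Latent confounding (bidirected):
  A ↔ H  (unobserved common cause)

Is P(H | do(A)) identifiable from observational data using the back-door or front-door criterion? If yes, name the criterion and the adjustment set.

P(H|do(A)): frontdoor, adjust for {Y}.

desc(A)\{A}={H,Y}; candidates ⊆ {L,P,S}.
A↔H: latent back-door arc(s) into A.
size 0: {}; under {} A still reaches {H} ∋ H.
size 1: {L}, {P}, {S}; under {L} A still reaches {H} ∋ H.
size 2: {L,P}, {L,S}, {P,S}; under {L,P} A still reaches {H} ∋ H.
A↔H cannot be blocked by any observed set — no back-door set.
{Y}: (i) intercepts every directed A→H path; (ii) no back-door A→{Y}; (iii) {A} blocks every back-door {Y}→H. Front-door holds.
P(H|do(A)) = Σ_{Y} P(Y|A) Σ_{A'} P(H|Y,A')P(A').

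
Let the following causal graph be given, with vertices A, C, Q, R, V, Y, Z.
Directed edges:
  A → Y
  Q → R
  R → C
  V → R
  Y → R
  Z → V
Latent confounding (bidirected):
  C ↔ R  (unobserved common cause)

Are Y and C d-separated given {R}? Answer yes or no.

No — Y and C are d-connected given {R}.

Bayes-Ball from Y | {R} reaches {A,C,Q,V,Z}.
C ∈ reach(Y|{R}) ⇒ Y ⊥̸ C | {R}.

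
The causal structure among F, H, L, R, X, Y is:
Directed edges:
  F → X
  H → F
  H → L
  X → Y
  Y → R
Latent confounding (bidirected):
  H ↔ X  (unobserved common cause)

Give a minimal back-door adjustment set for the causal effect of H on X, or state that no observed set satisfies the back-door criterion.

desc(H)\{H}={F,L,R,X,Y}; candidates ⊆ {—}.
H↔X: latent back-door arc(s) into H.
size 0: {}; under {} H still reaches {R,X,Y} ∋ X.
H↔X cannot be blocked by any observed set — no back-door set.

H→X: no observed back-door set.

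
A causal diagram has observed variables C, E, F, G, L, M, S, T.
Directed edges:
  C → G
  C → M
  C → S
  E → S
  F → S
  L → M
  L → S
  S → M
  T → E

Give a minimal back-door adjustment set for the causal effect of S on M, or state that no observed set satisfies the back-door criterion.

desc(S)\{S}={M}; candidates ⊆ {C,E,F,G,L,T}.
size 0: {}; under {} S still reaches {C,E,F,G,L,M,T} ∋ M.
size 1: {C}, {E}, {F} …(+3); under {C} S still reaches {E,F,L,M,T} ∋ M.
{C,L}: S⊥M given {C,L} in G with S→· removed — back-door holds.

S→M: minimal back-door set {C, L}.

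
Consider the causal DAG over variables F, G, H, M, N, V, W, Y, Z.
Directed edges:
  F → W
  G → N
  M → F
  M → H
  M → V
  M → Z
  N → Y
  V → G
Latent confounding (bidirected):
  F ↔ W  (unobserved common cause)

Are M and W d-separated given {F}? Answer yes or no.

Bayes-Ball from M | {F} reaches {G,H,N,V,W,Y,Z}.
W ∈ reach(M|{F}) ⇒ M ⊥̸ W | {F}.

No — M and W are d-connected given {F}.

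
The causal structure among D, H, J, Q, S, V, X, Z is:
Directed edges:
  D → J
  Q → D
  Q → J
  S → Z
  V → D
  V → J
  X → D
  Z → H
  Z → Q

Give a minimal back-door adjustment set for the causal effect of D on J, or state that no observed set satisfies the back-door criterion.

desc(D)\{D}={J}; candidates ⊆ {H,Q,S,V,X,Z}.
size 0: {}; under {} D still reaches {H,J,Q,S,V,X,Z} ∋ J.
size 1: {H}, {Q}, {S} …(+3); under {H} D still reaches {J,Q,S,V,X,Z} ∋ J.
{Q,V}: D⊥J given {Q,V} in G with D→· removed — back-door holds.

D→J: minimal back-door set {Q, V}.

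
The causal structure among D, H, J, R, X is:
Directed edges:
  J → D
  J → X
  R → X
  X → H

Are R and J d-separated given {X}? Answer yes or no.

No — R and J are d-connected given {X}.

Bayes-Ball from R | {X} reaches {D,J}.
J ∈ reach(R|{X}) ⇒ R ⊥̸ J | {X}.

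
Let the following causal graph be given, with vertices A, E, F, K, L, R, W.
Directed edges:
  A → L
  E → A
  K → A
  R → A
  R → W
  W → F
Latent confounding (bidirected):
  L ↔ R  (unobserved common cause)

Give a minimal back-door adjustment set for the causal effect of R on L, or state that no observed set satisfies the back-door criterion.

desc(R)\{R}={A,F,L,W}; candidates ⊆ {E,K}.
R↔L: latent back-door arc(s) into R.
size 0: {}; under {} R still reaches {L} ∋ L.
size 1: {E}, {K}; under {E} R still reaches {L} ∋ L.
size 2: {E,K}; under {E,K} R still reaches {L} ∋ L.
R↔L cannot be blocked by any observed set — no back-door set.

R→L: no observed back-door set.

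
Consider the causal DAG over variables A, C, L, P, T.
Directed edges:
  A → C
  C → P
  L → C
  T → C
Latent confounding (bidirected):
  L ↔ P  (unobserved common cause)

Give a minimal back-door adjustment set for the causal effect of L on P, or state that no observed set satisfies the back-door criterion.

L→P: no observed back-door set.

desc(L)\{L}={C,P}; candidates ⊆ {A,T}.
L↔P: latent back-door arc(s) into L.
size 0: {}; under {} L still reaches {P} ∋ P.
size 1: {A}, {T}; under {A} L still reaches {P} ∋ P.
size 2: {A,T}; under {A,T} L still reaches {P} ∋ P.
L↔P cannot be blocked by any observed set — no back-door set.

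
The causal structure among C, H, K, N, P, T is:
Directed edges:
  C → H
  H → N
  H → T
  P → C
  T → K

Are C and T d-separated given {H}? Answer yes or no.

Yes — C ⊥ T | {H}.

Bayes-Ball from C | {H} reaches {P}.
T ∉ reach(C|{H}) ⇒ C ⊥ T | {H}.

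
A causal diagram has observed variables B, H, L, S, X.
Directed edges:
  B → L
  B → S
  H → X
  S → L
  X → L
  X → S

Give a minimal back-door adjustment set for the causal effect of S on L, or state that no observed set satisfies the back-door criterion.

desc(S)\{S}={L}; candidates ⊆ {B,H,X}.
size 0: {}; under {} S still reaches {B,H,L,X} ∋ L.
size 1: {B}, {H}, {X}; under {B} S still reaches {H,L,X} ∋ L.
{B,X}: S⊥L given {B,X} in G with S→· removed — back-door holds.

S→L: minimal back-door set {B, X}.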